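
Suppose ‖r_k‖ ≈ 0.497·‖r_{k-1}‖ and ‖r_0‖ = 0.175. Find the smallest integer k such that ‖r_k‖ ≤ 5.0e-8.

After k steps, ‖r_k‖ ≈ 0.175·0.497^k.
Need 0.497^k ≤ 5.0e-8/0.175 = 2.85714e-07.
k ≥ ln(2.85714e-07)/ln(0.497) = -15.0683/-0.69917 = 21.552.
Smallest integer k = 22.

22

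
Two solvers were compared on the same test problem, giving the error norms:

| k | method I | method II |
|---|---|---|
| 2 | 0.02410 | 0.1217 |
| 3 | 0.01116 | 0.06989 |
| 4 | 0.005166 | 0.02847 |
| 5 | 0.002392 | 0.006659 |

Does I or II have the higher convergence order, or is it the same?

II

Method I: p ≈ ln(0.002392/0.005166)/ln(0.005166/0.01116) ≈ 1.00.
Method II: p ≈ ln(0.006659/0.02847)/ln(0.02847/0.06989) ≈ 1.62.
Method II has the higher order (≈1.6 vs ≈1.0).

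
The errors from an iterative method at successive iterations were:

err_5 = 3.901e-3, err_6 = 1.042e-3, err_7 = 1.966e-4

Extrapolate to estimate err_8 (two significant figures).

First estimate the order: p ≈ ln(err_7/err_6) / ln(err_6/err_5) = ln(1.966e-4/1.042e-3)/ln(1.042e-3/3.901e-3) = ln(0.188676)/ln(0.267111) ≈ 1.2633.
Then err_8 ≈ err_7·(err_7/err_6)^p = 1.966e-4·(0.188676)^1.2633 = 1.966e-4·0.121622 ≈ 2.391e-05.

2.4e-5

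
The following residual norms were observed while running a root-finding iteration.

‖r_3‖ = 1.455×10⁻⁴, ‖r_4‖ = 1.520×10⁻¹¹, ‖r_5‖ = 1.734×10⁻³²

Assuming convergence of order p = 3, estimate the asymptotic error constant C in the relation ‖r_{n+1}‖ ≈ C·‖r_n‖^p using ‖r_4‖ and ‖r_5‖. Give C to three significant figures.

C ≈ ‖r_5‖ / ‖r_4‖^3
  = 1.734×10⁻³² / (1.520×10⁻¹¹)^3
  = 1.734×10⁻³² / 3.51181e-33 ≈ 4.9376

4.94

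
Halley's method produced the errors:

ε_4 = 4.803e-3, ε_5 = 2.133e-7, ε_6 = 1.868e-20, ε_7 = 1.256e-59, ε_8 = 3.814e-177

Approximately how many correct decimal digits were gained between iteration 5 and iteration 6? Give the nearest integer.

Digits gained ≈ log₁₀(ε_5/ε_6) = log₁₀(2.133e-7/1.868e-20) = log₁₀(1.14186e+13) ≈ 13.058.

13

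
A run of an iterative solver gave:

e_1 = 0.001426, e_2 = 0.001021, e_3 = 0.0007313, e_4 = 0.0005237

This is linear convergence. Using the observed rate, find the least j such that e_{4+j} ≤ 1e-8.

Rate ρ ≈ e_4/e_3 = 0.0005237/0.0007313 = 0.7161.
After j more steps, e_{4+j} ≈ 0.0005237·ρ^j; need ρ^j ≤ 1e-8/0.0005237 = 1.90949e-05.
j ≥ ln(1.90949e-05)/ln(0.7161) = -10.8661/-0.33394 = 32.539.
So 33 more iterations are needed.

33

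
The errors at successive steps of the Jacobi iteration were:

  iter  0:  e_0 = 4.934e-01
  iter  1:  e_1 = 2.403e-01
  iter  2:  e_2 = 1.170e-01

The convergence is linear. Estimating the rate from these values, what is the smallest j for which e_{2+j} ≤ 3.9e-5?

Rate ρ ≈ e_2/e_1 = 1.170e-01/2.403e-01 = 0.4869.
After j more steps, e_{2+j} ≈ 1.170e-01·ρ^j; need ρ^j ≤ 3.9e-5/1.170e-01 = 0.000333333.
j ≥ ln(0.000333333)/ln(0.4869) = -8.0064/-0.71970 = 11.125.
So 12 more iterations are needed.

12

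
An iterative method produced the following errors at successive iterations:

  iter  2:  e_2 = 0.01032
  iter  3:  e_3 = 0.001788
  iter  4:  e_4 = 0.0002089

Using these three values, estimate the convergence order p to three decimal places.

1.225

p ≈ ln(e_4/e_3) / ln(e_3/e_2)
  = ln(0.0002089/0.001788) / ln(0.001788/0.01032)
  = ln(0.116834) / ln(0.173256)
  = -2.147001 / -1.752985 ≈ 1.224769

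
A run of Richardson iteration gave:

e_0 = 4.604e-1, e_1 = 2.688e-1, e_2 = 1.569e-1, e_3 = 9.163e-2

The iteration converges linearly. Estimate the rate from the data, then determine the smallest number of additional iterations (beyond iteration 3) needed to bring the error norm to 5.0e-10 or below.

36

Rate ρ ≈ e_3/e_2 = 9.163e-2/1.569e-1 = 0.5840.
After j more steps, e_{3+j} ≈ 9.163e-2·ρ^j; need ρ^j ≤ 5.0e-10/9.163e-2 = 5.45673e-09.
j ≥ ln(5.45673e-09)/ln(0.5840) = -19.0264/-0.53785 = 35.375.
So 36 more iterations are needed.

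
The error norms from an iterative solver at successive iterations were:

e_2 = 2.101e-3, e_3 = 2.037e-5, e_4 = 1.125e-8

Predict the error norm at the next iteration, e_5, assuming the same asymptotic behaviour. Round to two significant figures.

6.0e-14

First estimate the order: p ≈ ln(e_4/e_3) / ln(e_3/e_2) = ln(1.125e-8/2.037e-5)/ln(2.037e-5/2.101e-3) = ln(0.000552283)/ln(0.00969538) ≈ 1.6180.
Then e_5 ≈ e_4·(e_4/e_3)^p = 1.125e-8·(0.000552283)^1.6180 = 1.125e-8·5.35572e-06 ≈ 6.025e-14.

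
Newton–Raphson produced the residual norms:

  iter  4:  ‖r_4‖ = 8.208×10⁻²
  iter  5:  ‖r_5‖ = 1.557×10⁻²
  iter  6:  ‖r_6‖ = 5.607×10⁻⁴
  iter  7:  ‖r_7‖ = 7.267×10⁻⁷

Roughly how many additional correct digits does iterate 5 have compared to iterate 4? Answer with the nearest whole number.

Digits gained ≈ log₁₀(‖r_4‖/‖r_5‖) = log₁₀(8.208×10⁻²/1.557×10⁻²) = log₁₀(5.27168) ≈ 0.722.

1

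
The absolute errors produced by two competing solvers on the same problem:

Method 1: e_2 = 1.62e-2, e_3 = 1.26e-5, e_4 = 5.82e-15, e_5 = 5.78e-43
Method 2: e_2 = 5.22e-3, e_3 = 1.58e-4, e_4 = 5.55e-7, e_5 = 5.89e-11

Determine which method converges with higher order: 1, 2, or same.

1

Method 1: p ≈ ln(5.78e-43/5.82e-15)/ln(5.82e-15/1.26e-5) ≈ 3.00.
Method 2: p ≈ ln(5.89e-11/5.55e-7)/ln(5.55e-7/1.58e-4) ≈ 1.62.
Method 1 has the higher order (≈3.0 vs ≈1.6).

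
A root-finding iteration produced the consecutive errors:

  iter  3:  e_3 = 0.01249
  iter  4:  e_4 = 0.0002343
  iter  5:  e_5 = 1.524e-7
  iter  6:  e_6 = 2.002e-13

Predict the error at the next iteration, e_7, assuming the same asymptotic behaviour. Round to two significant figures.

First estimate the order: p ≈ ln(e_6/e_5) / ln(e_5/e_4) = ln(2.002e-13/1.524e-7)/ln(1.524e-7/0.0002343) = ln(1.31365e-06)/ln(0.000650448) ≈ 1.8456.
Then e_7 ≈ e_6·(e_6/e_5)^p = 2.002e-13·(1.31365e-06)^1.8456 = 2.002e-13·1.39658e-11 ≈ 2.796e-24.

2.8e-24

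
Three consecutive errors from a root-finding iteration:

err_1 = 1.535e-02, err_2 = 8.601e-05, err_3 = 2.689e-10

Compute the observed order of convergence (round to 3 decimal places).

p ≈ ln(err_3/err_2) / ln(err_2/err_1)
  = ln(2.689e-10/8.601e-05) / ln(8.601e-05/1.535e-02)
  = ln(3.12638e-06) / ln(0.00560326)
  = -12.675635 / -5.184407 ≈ 2.444954

2.445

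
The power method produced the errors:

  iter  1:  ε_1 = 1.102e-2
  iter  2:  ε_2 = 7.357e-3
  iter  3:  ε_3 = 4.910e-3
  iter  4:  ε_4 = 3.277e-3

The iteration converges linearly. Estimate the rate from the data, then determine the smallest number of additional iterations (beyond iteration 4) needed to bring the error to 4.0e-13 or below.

57

Rate ρ ≈ ε_4/ε_3 = 3.277e-3/4.910e-3 = 0.6674.
After j more steps, ε_{4+j} ≈ 3.277e-3·ρ^j; need ρ^j ≤ 4.0e-13/3.277e-3 = 1.22063e-10.
j ≥ ln(1.22063e-10)/ln(0.6674) = -22.8265/-0.40437 = 56.450.
So 57 more iterations are needed.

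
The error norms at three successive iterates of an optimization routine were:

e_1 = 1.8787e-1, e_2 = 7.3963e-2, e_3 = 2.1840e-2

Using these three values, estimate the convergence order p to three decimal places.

p ≈ ln(e_3/e_2) / ln(e_2/e_1)
  = ln(2.1840e-2/7.3963e-2) / ln(7.3963e-2/1.8787e-1)
  = ln(0.295283) / ln(0.393692)
  = -1.219821 / -0.932186 ≈ 1.308560

1.309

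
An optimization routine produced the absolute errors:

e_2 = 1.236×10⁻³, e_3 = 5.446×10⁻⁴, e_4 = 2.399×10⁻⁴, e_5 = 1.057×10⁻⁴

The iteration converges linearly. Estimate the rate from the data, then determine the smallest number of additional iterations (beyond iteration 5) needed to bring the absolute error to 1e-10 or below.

Rate ρ ≈ e_5/e_4 = 1.057×10⁻⁴/2.399×10⁻⁴ = 0.4406.
After j more steps, e_{5+j} ≈ 1.057×10⁻⁴·ρ^j; need ρ^j ≤ 1e-10/1.057×10⁻⁴ = 9.46074e-07.
j ≥ ln(9.46074e-07)/ln(0.4406) = -13.8709/-0.81962 = 16.924.
So 17 more iterations are needed.

17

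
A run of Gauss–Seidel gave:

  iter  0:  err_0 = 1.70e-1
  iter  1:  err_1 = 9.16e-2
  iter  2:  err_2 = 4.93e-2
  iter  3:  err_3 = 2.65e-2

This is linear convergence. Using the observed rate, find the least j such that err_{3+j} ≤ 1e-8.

24

Rate ρ ≈ err_3/err_2 = 2.65e-2/4.93e-2 = 0.5375.
After j more steps, err_{3+j} ≈ 2.65e-2·ρ^j; need ρ^j ≤ 1e-8/2.65e-2 = 3.77358e-07.
j ≥ ln(3.77358e-07)/ln(0.5375) = -14.7901/-0.62083 = 23.823.
So 24 more iterations are needed.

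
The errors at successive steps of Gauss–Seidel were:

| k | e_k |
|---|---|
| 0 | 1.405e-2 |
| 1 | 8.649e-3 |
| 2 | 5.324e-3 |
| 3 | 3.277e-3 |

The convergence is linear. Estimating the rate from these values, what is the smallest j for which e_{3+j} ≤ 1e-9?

31

Rate ρ ≈ e_3/e_2 = 3.277e-3/5.324e-3 = 0.6155.
After j more steps, e_{3+j} ≈ 3.277e-3·ρ^j; need ρ^j ≤ 1e-9/3.277e-3 = 3.05157e-07.
j ≥ ln(3.05157e-07)/ln(0.6155) = -15.0024/-0.48532 = 30.912.
So 31 more iterations are needed.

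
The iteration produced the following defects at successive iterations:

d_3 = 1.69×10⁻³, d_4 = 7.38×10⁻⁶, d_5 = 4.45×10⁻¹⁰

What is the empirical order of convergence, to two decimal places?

1.79

p ≈ ln(d_5/d_4) / ln(d_4/d_3)
  = ln(4.45×10⁻¹⁰/7.38×10⁻⁶) / ln(7.38×10⁻⁶/1.69×10⁻³)
  = ln(6.02981e-05) / ln(0.00436686)
  = -9.71621 / -5.43371 ≈ 1.78814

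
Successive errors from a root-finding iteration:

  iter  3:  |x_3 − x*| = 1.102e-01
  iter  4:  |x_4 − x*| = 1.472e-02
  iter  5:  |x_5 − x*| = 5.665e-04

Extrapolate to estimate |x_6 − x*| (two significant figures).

2.9e-6

First estimate the order: p ≈ ln(|x_5 − x*|/|x_4 − x*|) / ln(|x_4 − x*|/|x_3 − x*|) = ln(5.665e-04/1.472e-02)/ln(1.472e-02/1.102e-01) = ln(0.0384851)/ln(0.133575) ≈ 1.6181.
Then |x_6 − x*| ≈ |x_5 − x*|·(|x_5 − x*|/|x_4 − x*|)^p = 5.665e-04·(0.0384851)^1.6181 = 5.665e-04·0.0051388 ≈ 2.911e-06.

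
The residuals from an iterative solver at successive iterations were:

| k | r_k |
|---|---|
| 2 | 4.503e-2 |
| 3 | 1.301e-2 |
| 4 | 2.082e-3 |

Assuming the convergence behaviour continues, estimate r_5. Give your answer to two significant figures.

First estimate the order: p ≈ ln(r_4/r_3) / ln(r_3/r_2) = ln(2.082e-3/1.301e-2)/ln(1.301e-2/4.503e-2) = ln(0.160031)/ln(0.288918) ≈ 1.4758.
Then r_5 ≈ r_4·(r_4/r_3)^p = 2.082e-3·(0.160031)^1.4758 = 2.082e-3·0.0669213 ≈ 0.0001393.

1.4e-4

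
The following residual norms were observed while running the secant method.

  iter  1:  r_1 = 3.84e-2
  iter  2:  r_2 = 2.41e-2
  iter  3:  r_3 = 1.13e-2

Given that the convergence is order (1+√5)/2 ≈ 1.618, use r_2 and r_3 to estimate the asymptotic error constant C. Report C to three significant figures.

4.69

C ≈ r_3 / r_2^1.618
  = 1.13e-2 / (2.41e-2)^1.618
  = 1.13e-2 / 0.00241048 ≈ 4.6879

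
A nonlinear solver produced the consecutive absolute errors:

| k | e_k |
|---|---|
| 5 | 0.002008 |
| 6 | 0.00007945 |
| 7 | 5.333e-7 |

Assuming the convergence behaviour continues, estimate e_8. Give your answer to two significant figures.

2.3e-10

First estimate the order: p ≈ ln(e_7/e_6) / ln(e_6/e_5) = ln(5.333e-7/0.00007945)/ln(0.00007945/0.002008) = ln(0.0067124)/ln(0.0395667) ≈ 1.5493.
Then e_8 ≈ e_7·(e_7/e_6)^p = 5.333e-7·(0.0067124)^1.5493 = 5.333e-7·0.000429716 ≈ 2.292e-10.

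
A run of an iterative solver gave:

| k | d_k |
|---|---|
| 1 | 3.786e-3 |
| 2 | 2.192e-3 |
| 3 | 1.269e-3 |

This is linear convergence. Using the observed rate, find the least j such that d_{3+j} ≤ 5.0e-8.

19

Rate ρ ≈ d_3/d_2 = 1.269e-3/2.192e-3 = 0.5789.
After j more steps, d_{3+j} ≈ 1.269e-3·ρ^j; need ρ^j ≤ 5.0e-8/1.269e-3 = 3.94011e-05.
j ≥ ln(3.94011e-05)/ln(0.5789) = -10.1417/-0.54663 = 18.553.
So 19 more iterations are needed.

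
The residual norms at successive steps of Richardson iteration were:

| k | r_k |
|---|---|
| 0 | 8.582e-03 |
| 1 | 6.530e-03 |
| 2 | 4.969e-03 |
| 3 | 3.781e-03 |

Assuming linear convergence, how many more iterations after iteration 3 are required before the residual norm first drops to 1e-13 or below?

Rate ρ ≈ r_3/r_2 = 3.781e-03/4.969e-03 = 0.7609.
After j more steps, r_{3+j} ≈ 3.781e-03·ρ^j; need ρ^j ≤ 1e-13/3.781e-03 = 2.6448e-11.
j ≥ ln(2.6448e-11)/ln(0.7609) = -24.3558/-0.27325 = 89.134.
So 90 more iterations are needed.

90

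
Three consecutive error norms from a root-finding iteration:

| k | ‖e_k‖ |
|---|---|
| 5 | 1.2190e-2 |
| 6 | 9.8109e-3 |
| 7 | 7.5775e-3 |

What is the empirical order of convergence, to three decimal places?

p ≈ ln(‖e_7‖/‖e_6‖) / ln(‖e_6‖/‖e_5‖)
  = ln(7.5775e-3/9.8109e-3) / ln(9.8109e-3/1.2190e-2)
  = ln(0.772355) / ln(0.804832)
  = -0.258311 / -0.217122 ≈ 1.189704

1.190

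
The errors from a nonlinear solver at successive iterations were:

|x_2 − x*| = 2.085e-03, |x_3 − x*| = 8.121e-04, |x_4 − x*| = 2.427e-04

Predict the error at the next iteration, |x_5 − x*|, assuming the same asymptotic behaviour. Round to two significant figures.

First estimate the order: p ≈ ln(|x_4 − x*|/|x_3 − x*|) / ln(|x_3 − x*|/|x_2 − x*|) = ln(2.427e-04/8.121e-04)/ln(8.121e-04/2.085e-03) = ln(0.298855)/ln(0.389496) ≈ 1.2809.
Then |x_5 − x*| ≈ |x_4 − x*|·(|x_4 − x*|/|x_3 − x*|)^p = 2.427e-04·(0.298855)^1.2809 = 2.427e-04·0.212871 ≈ 5.166e-05.

5.2e-5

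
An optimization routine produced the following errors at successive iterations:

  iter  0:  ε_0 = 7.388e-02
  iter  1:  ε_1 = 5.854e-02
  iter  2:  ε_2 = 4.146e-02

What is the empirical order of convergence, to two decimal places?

1.48

p ≈ ln(ε_2/ε_1) / ln(ε_1/ε_0)
  = ln(4.146e-02/5.854e-02) / ln(5.854e-02/7.388e-02)
  = ln(0.708234) / ln(0.792366)
  = -0.34498 / -0.23273 ≈ 1.48232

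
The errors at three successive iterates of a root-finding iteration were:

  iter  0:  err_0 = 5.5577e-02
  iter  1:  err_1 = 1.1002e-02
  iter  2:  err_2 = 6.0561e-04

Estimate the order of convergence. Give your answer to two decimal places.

p ≈ ln(err_2/err_1) / ln(err_1/err_0)
  = ln(6.0561e-04/1.1002e-02) / ln(1.1002e-02/5.5577e-02)
  = ln(0.0550454) / ln(0.19796)
  = -2.89960 / -1.61969 ≈ 1.79022

1.79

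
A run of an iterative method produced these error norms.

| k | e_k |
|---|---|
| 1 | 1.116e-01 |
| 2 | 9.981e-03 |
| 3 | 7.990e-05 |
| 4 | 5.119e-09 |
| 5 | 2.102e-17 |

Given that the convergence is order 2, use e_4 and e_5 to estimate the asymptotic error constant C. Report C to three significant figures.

0.802

C ≈ e_5 / e_4^2
  = 2.102e-17 / (5.119e-09)^2
  = 2.102e-17 / 2.62042e-17 ≈ 0.80216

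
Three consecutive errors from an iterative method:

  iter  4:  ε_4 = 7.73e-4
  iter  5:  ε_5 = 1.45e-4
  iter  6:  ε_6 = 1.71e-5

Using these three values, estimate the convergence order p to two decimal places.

1.28

p ≈ ln(ε_6/ε_5) / ln(ε_5/ε_4)
  = ln(1.71e-5/1.45e-4) / ln(1.45e-4/7.73e-4)
  = ln(0.117931) / ln(0.187581)
  = -2.13766 / -1.67354 ≈ 1.27733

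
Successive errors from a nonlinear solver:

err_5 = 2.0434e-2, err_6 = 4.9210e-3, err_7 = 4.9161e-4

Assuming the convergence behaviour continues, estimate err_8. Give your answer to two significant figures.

First estimate the order: p ≈ ln(err_7/err_6) / ln(err_6/err_5) = ln(4.9161e-4/4.9210e-3)/ln(4.9210e-3/2.0434e-2) = ln(0.0999004)/ln(0.240824) ≈ 1.6180.
Then err_8 ≈ err_7·(err_7/err_6)^p = 4.9161e-4·(0.0999004)^1.6180 = 4.9161e-4·0.0240602 ≈ 1.183e-05.

1.2e-5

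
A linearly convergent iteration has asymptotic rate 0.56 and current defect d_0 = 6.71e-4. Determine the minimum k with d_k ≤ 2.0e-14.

42

After k steps, d_k ≈ 6.71e-4·0.56^k.
Need 0.56^k ≤ 2.0e-14/6.71e-4 = 2.98063e-11.
k ≥ ln(2.98063e-11)/ln(0.56) = -24.2363/-0.57982 = 41.800.
Smallest integer k = 42.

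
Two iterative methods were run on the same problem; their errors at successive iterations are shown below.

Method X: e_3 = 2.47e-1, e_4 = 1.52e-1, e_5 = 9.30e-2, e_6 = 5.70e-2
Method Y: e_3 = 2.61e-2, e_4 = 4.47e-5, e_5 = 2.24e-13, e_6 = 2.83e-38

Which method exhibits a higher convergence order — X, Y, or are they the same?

Y

Method X: p ≈ ln(5.70e-2/9.30e-2)/ln(9.30e-2/1.52e-1) ≈ 1.00.
Method Y: p ≈ ln(2.83e-38/2.24e-13)/ln(2.24e-13/4.47e-5) ≈ 3.00.
Method Y has the higher order (≈3.0 vs ≈1.0).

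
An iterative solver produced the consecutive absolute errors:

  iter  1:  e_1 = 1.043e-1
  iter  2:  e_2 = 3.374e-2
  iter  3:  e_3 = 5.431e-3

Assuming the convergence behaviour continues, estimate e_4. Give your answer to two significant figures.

First estimate the order: p ≈ ln(e_3/e_2) / ln(e_2/e_1) = ln(5.431e-3/3.374e-2)/ln(3.374e-2/1.043e-1) = ln(0.160966)/ln(0.32349) ≈ 1.6185.
Then e_4 ≈ e_3·(e_3/e_2)^p = 5.431e-3·(0.160966)^1.6185 = 5.431e-3·0.0520115 ≈ 0.0002825.

2.8e-4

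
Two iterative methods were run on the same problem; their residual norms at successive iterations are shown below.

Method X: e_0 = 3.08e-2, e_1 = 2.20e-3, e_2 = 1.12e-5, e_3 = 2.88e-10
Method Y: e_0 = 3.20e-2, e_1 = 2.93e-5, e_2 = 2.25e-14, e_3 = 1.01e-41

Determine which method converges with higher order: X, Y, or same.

Method X: p ≈ ln(2.88e-10/1.12e-5)/ln(1.12e-5/2.20e-3) ≈ 2.00.
Method Y: p ≈ ln(1.01e-41/2.25e-14)/ln(2.25e-14/2.93e-5) ≈ 3.00.
Method Y has the higher order (≈3.0 vs ≈2.0).

Y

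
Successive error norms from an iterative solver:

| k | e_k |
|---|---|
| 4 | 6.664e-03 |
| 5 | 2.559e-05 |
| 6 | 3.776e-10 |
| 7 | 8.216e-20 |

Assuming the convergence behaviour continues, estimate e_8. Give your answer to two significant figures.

First estimate the order: p ≈ ln(e_7/e_6) / ln(e_6/e_5) = ln(8.216e-20/3.776e-10)/ln(3.776e-10/2.559e-05) = ln(2.17585e-10)/ln(1.47558e-05) ≈ 2.0001.
Then e_8 ≈ e_7·(e_7/e_6)^p = 8.216e-20·(2.17585e-10)^2.0001 = 8.216e-20·4.7238e-20 ≈ 3.881e-39.

3.9e-39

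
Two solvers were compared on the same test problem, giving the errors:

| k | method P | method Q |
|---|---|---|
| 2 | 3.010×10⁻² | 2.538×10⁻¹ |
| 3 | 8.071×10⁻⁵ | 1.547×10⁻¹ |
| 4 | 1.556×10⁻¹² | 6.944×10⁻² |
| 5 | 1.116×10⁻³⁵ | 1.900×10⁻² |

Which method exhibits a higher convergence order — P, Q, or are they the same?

Method P: p ≈ ln(1.116×10⁻³⁵/1.556×10⁻¹²)/ln(1.556×10⁻¹²/8.071×10⁻⁵) ≈ 3.00.
Method Q: p ≈ ln(1.900×10⁻²/6.944×10⁻²)/ln(6.944×10⁻²/1.547×10⁻¹) ≈ 1.62.
Method P has the higher order (≈3.0 vs ≈1.6).

P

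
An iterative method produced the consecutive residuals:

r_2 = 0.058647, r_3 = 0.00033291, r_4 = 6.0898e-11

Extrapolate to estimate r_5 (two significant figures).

First estimate the order: p ≈ ln(r_4/r_3) / ln(r_3/r_2) = ln(6.0898e-11/0.00033291)/ln(0.00033291/0.058647) = ln(1.82926e-07)/ln(0.00567651) ≈ 3.0000.
Then r_5 ≈ r_4·(r_4/r_3)^p = 6.0898e-11·(1.82926e-07)^3.0000 = 6.0898e-11·6.12106e-21 ≈ 3.728e-31.

3.7e-31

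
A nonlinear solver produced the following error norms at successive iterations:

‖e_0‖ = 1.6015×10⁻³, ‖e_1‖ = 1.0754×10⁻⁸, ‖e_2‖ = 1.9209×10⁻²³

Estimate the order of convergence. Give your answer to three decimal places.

p ≈ ln(‖e_2‖/‖e_1‖) / ln(‖e_1‖/‖e_0‖)
  = ln(1.9209×10⁻²³/1.0754×10⁻⁸) / ln(1.0754×10⁻⁸/1.6015×10⁻³)
  = ln(1.78622e-15) / ln(6.71495e-06)
  = -33.958675 / -11.911174 ≈ 2.850993

2.851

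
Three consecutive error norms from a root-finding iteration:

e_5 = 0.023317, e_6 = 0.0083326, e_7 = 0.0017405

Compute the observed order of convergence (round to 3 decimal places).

p ≈ ln(e_7/e_6) / ln(e_6/e_5)
  = ln(0.0017405/0.0083326) / ln(0.0083326/0.023317)
  = ln(0.208878) / ln(0.357362)
  = -1.566005 / -1.029006 ≈ 1.521862

1.522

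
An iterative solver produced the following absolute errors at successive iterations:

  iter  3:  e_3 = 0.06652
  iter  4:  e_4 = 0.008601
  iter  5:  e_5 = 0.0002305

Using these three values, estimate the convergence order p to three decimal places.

1.769

p ≈ ln(e_5/e_4) / ln(e_4/e_3)
  = ln(0.0002305/0.008601) / ln(0.008601/0.06652)
  = ln(0.0267992) / ln(0.129299)
  = -3.619383 / -2.045628 ≈ 1.769326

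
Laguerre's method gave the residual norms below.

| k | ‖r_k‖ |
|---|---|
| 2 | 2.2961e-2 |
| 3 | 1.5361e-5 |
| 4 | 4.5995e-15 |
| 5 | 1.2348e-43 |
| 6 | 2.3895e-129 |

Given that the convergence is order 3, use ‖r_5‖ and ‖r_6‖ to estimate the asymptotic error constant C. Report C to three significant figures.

1.27

C ≈ ‖r_6‖ / ‖r_5‖^3
  = 2.3895e-129 / (1.2348e-43)^3
  = 2.3895e-129 / 1.88274e-129 ≈ 1.2692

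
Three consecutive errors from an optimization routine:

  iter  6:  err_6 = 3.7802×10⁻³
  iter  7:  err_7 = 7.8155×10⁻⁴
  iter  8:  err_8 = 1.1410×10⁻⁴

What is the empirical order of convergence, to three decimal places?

1.221

p ≈ ln(err_8/err_7) / ln(err_7/err_6)
  = ln(1.1410×10⁻⁴/7.8155×10⁻⁴) / ln(7.8155×10⁻⁴/3.7802×10⁻³)
  = ln(0.145992) / ln(0.206748)
  = -1.924203 / -1.576255 ≈ 1.220743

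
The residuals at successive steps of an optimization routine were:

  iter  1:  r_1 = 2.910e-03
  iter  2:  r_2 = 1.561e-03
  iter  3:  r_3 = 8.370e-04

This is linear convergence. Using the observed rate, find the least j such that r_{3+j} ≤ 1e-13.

37

Rate ρ ≈ r_3/r_2 = 8.370e-04/1.561e-03 = 0.5362.
After j more steps, r_{3+j} ≈ 8.370e-04·ρ^j; need ρ^j ≤ 1e-13/8.370e-04 = 1.19474e-10.
j ≥ ln(1.19474e-10)/ln(0.5362) = -22.8479/-0.62325 = 36.659.
So 37 more iterations are needed.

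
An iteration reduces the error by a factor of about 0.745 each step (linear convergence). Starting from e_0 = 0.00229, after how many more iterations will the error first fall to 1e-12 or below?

74

After k steps, e_k ≈ 0.00229·0.745^k.
Need 0.745^k ≤ 1e-12/0.00229 = 4.36681e-10.
k ≥ ln(4.36681e-10)/ln(0.745) = -21.5518/-0.29437 = 73.213.
Smallest integer k = 74.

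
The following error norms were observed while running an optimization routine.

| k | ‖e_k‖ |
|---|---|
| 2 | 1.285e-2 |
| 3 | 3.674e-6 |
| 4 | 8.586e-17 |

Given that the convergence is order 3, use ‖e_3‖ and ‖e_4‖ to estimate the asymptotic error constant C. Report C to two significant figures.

1.7

C ≈ ‖e_4‖ / ‖e_3‖^3
  = 8.586e-17 / (3.674e-6)^3
  = 8.586e-17 / 4.95927e-17 ≈ 1.7313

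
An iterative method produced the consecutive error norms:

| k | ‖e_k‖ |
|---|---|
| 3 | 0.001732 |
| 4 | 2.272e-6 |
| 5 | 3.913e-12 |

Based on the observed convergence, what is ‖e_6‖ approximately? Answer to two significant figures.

1.2e-23

First estimate the order: p ≈ ln(‖e_5‖/‖e_4‖) / ln(‖e_4‖/‖e_3‖) = ln(3.913e-12/2.272e-6)/ln(2.272e-6/0.001732) = ln(1.72227e-06)/ln(0.00131178) ≈ 1.9999.
Then ‖e_6‖ ≈ ‖e_5‖·(‖e_5‖/‖e_4‖)^p = 3.913e-12·(1.72227e-06)^1.9999 = 3.913e-12·2.97015e-12 ≈ 1.162e-23.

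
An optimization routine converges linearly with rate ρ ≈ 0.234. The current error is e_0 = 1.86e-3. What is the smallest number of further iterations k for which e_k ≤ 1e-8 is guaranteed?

9

After k steps, e_k ≈ 1.86e-3·0.234^k.
Need 0.234^k ≤ 1e-8/1.86e-3 = 5.37634e-06.
k ≥ ln(5.37634e-06)/ln(0.234) = -12.1335/-1.45243 = 8.354.
Smallest integer k = 9.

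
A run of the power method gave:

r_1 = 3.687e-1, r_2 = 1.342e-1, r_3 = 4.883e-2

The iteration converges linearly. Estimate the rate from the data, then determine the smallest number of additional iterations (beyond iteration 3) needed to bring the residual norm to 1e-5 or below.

9

Rate ρ ≈ r_3/r_2 = 4.883e-2/1.342e-1 = 0.3639.
After j more steps, r_{3+j} ≈ 4.883e-2·ρ^j; need ρ^j ≤ 1e-5/4.883e-2 = 0.000204792.
j ≥ ln(0.000204792)/ln(0.3639) = -8.4935/-1.01088 = 8.402.
So 9 more iterations are needed.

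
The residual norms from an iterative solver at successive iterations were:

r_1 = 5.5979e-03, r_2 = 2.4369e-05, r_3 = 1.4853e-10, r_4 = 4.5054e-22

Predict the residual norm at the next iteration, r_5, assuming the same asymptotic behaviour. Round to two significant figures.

First estimate the order: p ≈ ln(r_4/r_3) / ln(r_3/r_2) = ln(4.5054e-22/1.4853e-10)/ln(1.4853e-10/2.4369e-05) = ln(3.03333e-12)/ln(6.09504e-06) ≈ 2.2086.
Then r_5 ≈ r_4·(r_4/r_3)^p = 4.5054e-22·(3.03333e-12)^2.2086 = 4.5054e-22·3.64056e-26 ≈ 1.64e-47.

1.6e-47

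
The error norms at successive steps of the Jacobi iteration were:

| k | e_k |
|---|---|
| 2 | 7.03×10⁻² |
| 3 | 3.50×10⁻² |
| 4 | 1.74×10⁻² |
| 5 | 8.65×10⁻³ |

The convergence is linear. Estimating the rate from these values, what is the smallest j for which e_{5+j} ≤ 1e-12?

33

Rate ρ ≈ e_5/e_4 = 8.65×10⁻³/1.74×10⁻² = 0.4971.
After j more steps, e_{5+j} ≈ 8.65×10⁻³·ρ^j; need ρ^j ≤ 1e-12/8.65×10⁻³ = 1.15607e-10.
j ≥ ln(1.15607e-10)/ln(0.4971) = -22.8808/-0.69896 = 32.735.
So 33 more iterations are needed.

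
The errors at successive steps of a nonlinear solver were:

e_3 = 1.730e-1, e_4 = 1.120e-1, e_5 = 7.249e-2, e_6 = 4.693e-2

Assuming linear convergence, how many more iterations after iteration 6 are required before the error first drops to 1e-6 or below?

25

Rate ρ ≈ e_6/e_5 = 4.693e-2/7.249e-2 = 0.6474.
After j more steps, e_{6+j} ≈ 4.693e-2·ρ^j; need ρ^j ≤ 1e-6/4.693e-2 = 2.13083e-05.
j ≥ ln(2.13083e-05)/ln(0.6474) = -10.7564/-0.43479 = 24.739.
So 25 more iterations are needed.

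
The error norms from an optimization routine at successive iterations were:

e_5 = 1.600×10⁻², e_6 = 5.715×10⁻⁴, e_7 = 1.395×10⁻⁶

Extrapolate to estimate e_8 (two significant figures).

First estimate the order: p ≈ ln(e_7/e_6) / ln(e_6/e_5) = ln(1.395×10⁻⁶/5.715×10⁻⁴)/ln(5.715×10⁻⁴/1.600×10⁻²) = ln(0.00244094)/ln(0.0357187) ≈ 1.8053.
Then e_8 ≈ e_7·(e_7/e_6)^p = 1.395×10⁻⁶·(0.00244094)^1.8053 = 1.395×10⁻⁶·1.92202e-05 ≈ 2.681e-11.

2.7e-11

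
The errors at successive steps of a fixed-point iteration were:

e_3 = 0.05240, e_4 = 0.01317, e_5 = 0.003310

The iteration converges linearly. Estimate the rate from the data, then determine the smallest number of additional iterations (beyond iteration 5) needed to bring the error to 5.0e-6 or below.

5

Rate ρ ≈ e_5/e_4 = 0.003310/0.01317 = 0.2513.
After j more steps, e_{5+j} ≈ 0.003310·ρ^j; need ρ^j ≤ 5.0e-6/0.003310 = 0.00151057.
j ≥ ln(0.00151057)/ln(0.2513) = -6.4953/-1.38111 = 4.703.
So 5 more iterations are needed.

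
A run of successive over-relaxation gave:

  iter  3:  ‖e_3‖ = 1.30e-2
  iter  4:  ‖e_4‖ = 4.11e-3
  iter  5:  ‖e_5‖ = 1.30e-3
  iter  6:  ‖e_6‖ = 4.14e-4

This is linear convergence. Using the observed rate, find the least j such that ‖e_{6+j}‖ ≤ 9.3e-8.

Rate ρ ≈ ‖e_6‖/‖e_5‖ = 4.14e-4/1.30e-3 = 0.3185.
After j more steps, ‖e_{6+j}‖ ≈ 4.14e-4·ρ^j; need ρ^j ≤ 9.3e-8/4.14e-4 = 0.000224638.
j ≥ ln(0.000224638)/ln(0.3185) = -8.4010/-1.14413 = 7.343.
So 8 more iterations are needed.

8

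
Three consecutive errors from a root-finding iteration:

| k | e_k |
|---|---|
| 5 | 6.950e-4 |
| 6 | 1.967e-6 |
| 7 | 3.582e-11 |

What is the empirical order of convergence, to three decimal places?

1.860

p ≈ ln(e_7/e_6) / ln(e_6/e_5)
  = ln(3.582e-11/1.967e-6) / ln(1.967e-6/6.950e-4)
  = ln(1.82105e-05) / ln(0.00283022)
  = -10.913512 / -5.867401 ≈ 1.860025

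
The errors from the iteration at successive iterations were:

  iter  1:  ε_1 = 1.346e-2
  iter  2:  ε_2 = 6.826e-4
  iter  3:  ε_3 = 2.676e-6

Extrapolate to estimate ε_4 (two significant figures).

9.0e-11

First estimate the order: p ≈ ln(ε_3/ε_2) / ln(ε_2/ε_1) = ln(2.676e-6/6.826e-4)/ln(6.826e-4/1.346e-2) = ln(0.0039203)/ln(0.0507132) ≈ 1.8586.
Then ε_4 ≈ ε_3·(ε_3/ε_2)^p = 2.676e-6·(0.0039203)^1.8586 = 2.676e-6·3.36468e-05 ≈ 9.004e-11.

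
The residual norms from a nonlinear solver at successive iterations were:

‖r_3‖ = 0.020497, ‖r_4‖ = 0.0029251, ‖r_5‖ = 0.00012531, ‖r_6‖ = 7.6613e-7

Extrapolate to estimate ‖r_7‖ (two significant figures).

2.0e-10

First estimate the order: p ≈ ln(‖r_6‖/‖r_5‖) / ln(‖r_5‖/‖r_4‖) = ln(7.6613e-7/0.00012531)/ln(0.00012531/0.0029251) = ln(0.00611388)/ln(0.0428396) ≈ 1.6180.
Then ‖r_7‖ ≈ ‖r_6‖·(‖r_6‖/‖r_5‖)^p = 7.6613e-7·(0.00611388)^1.6180 = 7.6613e-7·0.000261976 ≈ 2.007e-10.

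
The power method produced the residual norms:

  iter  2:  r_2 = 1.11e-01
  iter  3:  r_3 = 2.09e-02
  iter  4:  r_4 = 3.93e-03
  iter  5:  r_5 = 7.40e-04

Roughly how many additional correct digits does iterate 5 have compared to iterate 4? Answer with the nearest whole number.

1

Digits gained ≈ log₁₀(r_4/r_5) = log₁₀(3.93e-03/7.40e-04) = log₁₀(5.31081) ≈ 0.725.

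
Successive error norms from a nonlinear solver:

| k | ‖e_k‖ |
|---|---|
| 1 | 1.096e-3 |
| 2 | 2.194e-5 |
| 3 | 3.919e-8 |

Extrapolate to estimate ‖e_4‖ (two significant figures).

1.4e-12

First estimate the order: p ≈ ln(‖e_3‖/‖e_2‖) / ln(‖e_2‖/‖e_1‖) = ln(3.919e-8/2.194e-5)/ln(2.194e-5/1.096e-3) = ln(0.00178624)/ln(0.0200182) ≈ 1.6179.
Then ‖e_4‖ ≈ ‖e_3‖·(‖e_3‖/‖e_2‖)^p = 3.919e-8·(0.00178624)^1.6179 = 3.919e-8·3.58025e-05 ≈ 1.403e-12.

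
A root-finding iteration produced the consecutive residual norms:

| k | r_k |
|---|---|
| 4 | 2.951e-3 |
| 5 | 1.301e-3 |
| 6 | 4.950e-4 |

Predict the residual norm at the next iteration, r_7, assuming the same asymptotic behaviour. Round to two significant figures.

First estimate the order: p ≈ ln(r_6/r_5) / ln(r_5/r_4) = ln(4.950e-4/1.301e-3)/ln(1.301e-3/2.951e-3) = ln(0.380477)/ln(0.440868) ≈ 1.1799.
Then r_7 ≈ r_6·(r_6/r_5)^p = 4.950e-4·(0.380477)^1.1799 = 4.950e-4·0.319764 ≈ 0.0001583.

1.6e-4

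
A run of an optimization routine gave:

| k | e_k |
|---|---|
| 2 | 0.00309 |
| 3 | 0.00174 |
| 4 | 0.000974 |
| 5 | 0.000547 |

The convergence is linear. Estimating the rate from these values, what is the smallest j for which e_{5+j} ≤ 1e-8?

Rate ρ ≈ e_5/e_4 = 0.000547/0.000974 = 0.5616.
After j more steps, e_{5+j} ≈ 0.000547·ρ^j; need ρ^j ≤ 1e-8/0.000547 = 1.82815e-05.
j ≥ ln(1.82815e-05)/ln(0.5616) = -10.9096/-0.57697 = 18.908.
So 19 more iterations are needed.

19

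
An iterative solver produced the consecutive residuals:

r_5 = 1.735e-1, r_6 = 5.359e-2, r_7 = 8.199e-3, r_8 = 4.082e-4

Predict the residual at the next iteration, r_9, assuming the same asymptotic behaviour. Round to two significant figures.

First estimate the order: p ≈ ln(r_8/r_7) / ln(r_7/r_6) = ln(4.082e-4/8.199e-3)/ln(8.199e-3/5.359e-2) = ln(0.0497866)/ln(0.152995) ≈ 1.5980.
Then r_9 ≈ r_8·(r_8/r_7)^p = 4.082e-4·(0.0497866)^1.5980 = 4.082e-4·0.00827915 ≈ 3.38e-06.

3.4e-6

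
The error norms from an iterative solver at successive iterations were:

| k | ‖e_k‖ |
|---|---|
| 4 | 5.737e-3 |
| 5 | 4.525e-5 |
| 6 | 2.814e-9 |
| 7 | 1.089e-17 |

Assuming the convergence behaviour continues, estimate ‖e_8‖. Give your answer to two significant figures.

First estimate the order: p ≈ ln(‖e_7‖/‖e_6‖) / ln(‖e_6‖/‖e_5‖) = ln(1.089e-17/2.814e-9)/ln(2.814e-9/4.525e-5) = ln(3.86994e-09)/ln(6.21878e-05) ≈ 1.9999.
Then ‖e_8‖ ≈ ‖e_7‖·(‖e_7‖/‖e_6‖)^p = 1.089e-17·(3.86994e-09)^1.9999 = 1.089e-17·1.50055e-17 ≈ 1.634e-34.

1.6e-34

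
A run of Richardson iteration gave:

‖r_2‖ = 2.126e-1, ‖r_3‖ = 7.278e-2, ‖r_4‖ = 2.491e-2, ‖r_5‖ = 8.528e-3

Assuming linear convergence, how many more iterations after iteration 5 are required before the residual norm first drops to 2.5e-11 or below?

19

Rate ρ ≈ ‖r_5‖/‖r_4‖ = 8.528e-3/2.491e-2 = 0.3424.
After j more steps, ‖r_{5+j}‖ ≈ 8.528e-3·ρ^j; need ρ^j ≤ 2.5e-11/8.528e-3 = 2.93152e-09.
j ≥ ln(2.93152e-09)/ln(0.3424) = -19.6477/-1.07178 = 18.332.
So 19 more iterations are needed.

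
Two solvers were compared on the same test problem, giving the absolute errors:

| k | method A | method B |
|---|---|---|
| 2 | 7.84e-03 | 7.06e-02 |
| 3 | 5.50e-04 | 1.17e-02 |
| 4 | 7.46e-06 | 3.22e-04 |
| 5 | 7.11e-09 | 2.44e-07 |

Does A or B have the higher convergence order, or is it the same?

Method A: p ≈ ln(7.11e-09/7.46e-06)/ln(7.46e-06/5.50e-04) ≈ 1.62.
Method B: p ≈ ln(2.44e-07/3.22e-04)/ln(3.22e-04/1.17e-02) ≈ 2.00.
Method B has the higher order (≈2.0 vs ≈1.6).

B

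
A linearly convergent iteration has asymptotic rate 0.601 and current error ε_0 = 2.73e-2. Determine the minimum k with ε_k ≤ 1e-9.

34

After k steps, ε_k ≈ 2.73e-2·0.601^k.
Need 0.601^k ≤ 1e-9/2.73e-2 = 3.663e-08.
k ≥ ln(3.663e-08)/ln(0.601) = -17.1224/-0.50916 = 33.629.
Smallest integer k = 34.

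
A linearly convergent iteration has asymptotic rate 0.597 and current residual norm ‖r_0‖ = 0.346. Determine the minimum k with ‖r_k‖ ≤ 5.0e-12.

49

After k steps, ‖r_k‖ ≈ 0.346·0.597^k.
Need 0.597^k ≤ 5.0e-12/0.346 = 1.44509e-11.
k ≥ ln(1.44509e-11)/ln(0.597) = -24.9603/-0.51584 = 48.388.
Smallest integer k = 49.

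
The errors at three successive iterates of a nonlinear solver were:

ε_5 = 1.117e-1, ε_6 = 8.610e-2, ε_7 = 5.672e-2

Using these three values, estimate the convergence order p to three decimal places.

1.603

p ≈ ln(ε_7/ε_6) / ln(ε_6/ε_5)
  = ln(5.672e-2/8.610e-2) / ln(8.610e-2/1.117e-1)
  = ln(0.658769) / ln(0.770815)
  = -0.417382 / -0.260307 ≈ 1.603422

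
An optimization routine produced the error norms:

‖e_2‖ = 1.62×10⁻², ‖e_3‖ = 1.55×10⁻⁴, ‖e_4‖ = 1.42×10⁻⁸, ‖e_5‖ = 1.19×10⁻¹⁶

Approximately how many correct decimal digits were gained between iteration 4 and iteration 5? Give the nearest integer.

Digits gained ≈ log₁₀(‖e_4‖/‖e_5‖) = log₁₀(1.42×10⁻⁸/1.19×10⁻¹⁶) = log₁₀(1.19328e+08) ≈ 8.077.

8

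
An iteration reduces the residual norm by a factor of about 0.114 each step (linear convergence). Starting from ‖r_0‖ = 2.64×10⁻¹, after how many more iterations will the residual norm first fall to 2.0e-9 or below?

After k steps, ‖r_k‖ ≈ 2.64×10⁻¹·0.114^k.
Need 0.114^k ≤ 2.0e-9/2.64×10⁻¹ = 7.57576e-09.
k ≥ ln(7.57576e-09)/ln(0.114) = -18.6983/-2.17156 = 8.611.
Smallest integer k = 9.

9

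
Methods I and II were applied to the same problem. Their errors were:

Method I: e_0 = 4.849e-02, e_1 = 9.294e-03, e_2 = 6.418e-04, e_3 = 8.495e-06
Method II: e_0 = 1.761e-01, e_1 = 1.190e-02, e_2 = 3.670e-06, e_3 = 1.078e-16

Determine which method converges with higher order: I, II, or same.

Method I: p ≈ ln(8.495e-06/6.418e-04)/ln(6.418e-04/9.294e-03) ≈ 1.62.
Method II: p ≈ ln(1.078e-16/3.670e-06)/ln(3.670e-06/1.190e-02) ≈ 3.00.
Method II has the higher order (≈3.0 vs ≈1.6).

II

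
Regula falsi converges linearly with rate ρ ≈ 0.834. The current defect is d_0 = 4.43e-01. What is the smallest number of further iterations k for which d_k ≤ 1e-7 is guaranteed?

After k steps, d_k ≈ 4.43e-01·0.834^k.
Need 0.834^k ≤ 1e-7/4.43e-01 = 2.25734e-07.
k ≥ ln(2.25734e-07)/ln(0.834) = -15.3039/-0.18152 = 84.310.
Smallest integer k = 85.

85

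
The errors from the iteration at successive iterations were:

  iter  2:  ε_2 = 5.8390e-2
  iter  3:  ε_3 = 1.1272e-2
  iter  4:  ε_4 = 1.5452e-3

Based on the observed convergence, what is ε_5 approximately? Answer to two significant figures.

First estimate the order: p ≈ ln(ε_4/ε_3) / ln(ε_3/ε_2) = ln(1.5452e-3/1.1272e-2)/ln(1.1272e-2/5.8390e-2) = ln(0.137083)/ln(0.193047) ≈ 1.2081.
Then ε_5 ≈ ε_4·(ε_4/ε_3)^p = 1.5452e-3·(0.137083)^1.2081 = 1.5452e-3·0.0906546 ≈ 0.0001401.

1.4e-4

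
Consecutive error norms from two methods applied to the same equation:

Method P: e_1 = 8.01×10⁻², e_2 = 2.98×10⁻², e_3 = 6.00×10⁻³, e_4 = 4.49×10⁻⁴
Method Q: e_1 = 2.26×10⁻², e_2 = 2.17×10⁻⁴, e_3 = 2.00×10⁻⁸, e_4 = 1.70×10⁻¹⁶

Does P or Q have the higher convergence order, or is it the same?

Method P: p ≈ ln(4.49×10⁻⁴/6.00×10⁻³)/ln(6.00×10⁻³/2.98×10⁻²) ≈ 1.62.
Method Q: p ≈ ln(1.70×10⁻¹⁶/2.00×10⁻⁸)/ln(2.00×10⁻⁸/2.17×10⁻⁴) ≈ 2.00.
Method Q has the higher order (≈2.0 vs ≈1.6).

Q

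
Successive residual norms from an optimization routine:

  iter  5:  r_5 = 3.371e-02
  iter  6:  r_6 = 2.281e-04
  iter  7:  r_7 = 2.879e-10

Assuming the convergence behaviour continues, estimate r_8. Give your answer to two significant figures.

2.6e-26

First estimate the order: p ≈ ln(r_7/r_6) / ln(r_6/r_5) = ln(2.879e-10/2.281e-04)/ln(2.281e-04/3.371e-02) = ln(1.26217e-06)/ln(0.00676654) ≈ 2.7188.
Then r_8 ≈ r_7·(r_7/r_6)^p = 2.879e-10·(1.26217e-06)^2.7188 = 2.879e-10·9.16472e-17 ≈ 2.639e-26.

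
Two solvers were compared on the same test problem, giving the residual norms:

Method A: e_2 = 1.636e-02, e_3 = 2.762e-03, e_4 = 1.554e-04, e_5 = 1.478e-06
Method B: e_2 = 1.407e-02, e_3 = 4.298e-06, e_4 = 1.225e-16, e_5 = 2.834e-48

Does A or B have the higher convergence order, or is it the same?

Method A: p ≈ ln(1.478e-06/1.554e-04)/ln(1.554e-04/2.762e-03) ≈ 1.62.
Method B: p ≈ ln(2.834e-48/1.225e-16)/ln(1.225e-16/4.298e-06) ≈ 3.00.
Method B has the higher order (≈3.0 vs ≈1.6).

B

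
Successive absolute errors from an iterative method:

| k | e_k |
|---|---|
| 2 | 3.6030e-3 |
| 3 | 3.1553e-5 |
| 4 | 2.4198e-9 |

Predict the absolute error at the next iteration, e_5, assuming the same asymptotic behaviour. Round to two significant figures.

First estimate the order: p ≈ ln(e_4/e_3) / ln(e_3/e_2) = ln(2.4198e-9/3.1553e-5)/ln(3.1553e-5/3.6030e-3) = ln(7.669e-05)/ln(0.00875742) ≈ 2.0000.
Then e_5 ≈ e_4·(e_4/e_3)^p = 2.4198e-9·(7.669e-05)^2.0000 = 2.4198e-9·5.88136e-09 ≈ 1.423e-17.

1.4e-17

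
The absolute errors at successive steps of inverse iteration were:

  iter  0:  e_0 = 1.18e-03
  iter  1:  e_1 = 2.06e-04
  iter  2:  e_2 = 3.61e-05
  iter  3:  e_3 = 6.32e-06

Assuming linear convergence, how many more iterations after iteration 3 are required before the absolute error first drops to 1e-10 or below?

7

Rate ρ ≈ e_3/e_2 = 6.32e-06/3.61e-05 = 0.1751.
After j more steps, e_{3+j} ≈ 6.32e-06·ρ^j; need ρ^j ≤ 1e-10/6.32e-06 = 1.58228e-05.
j ≥ ln(1.58228e-05)/ln(0.1751) = -11.0541/-1.74240 = 6.344.
So 7 more iterations are needed.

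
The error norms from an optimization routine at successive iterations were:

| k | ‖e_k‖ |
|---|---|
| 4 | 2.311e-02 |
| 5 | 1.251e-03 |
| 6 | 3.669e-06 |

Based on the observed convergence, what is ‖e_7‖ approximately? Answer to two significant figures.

3.2e-11

First estimate the order: p ≈ ln(‖e_6‖/‖e_5‖) / ln(‖e_5‖/‖e_4‖) = ln(3.669e-06/1.251e-03)/ln(1.251e-03/2.311e-02) = ln(0.00293285)/ln(0.0541324) ≈ 1.9997.
Then ‖e_7‖ ≈ ‖e_6‖·(‖e_6‖/‖e_5‖)^p = 3.669e-06·(0.00293285)^1.9997 = 3.669e-06·8.61667e-06 ≈ 3.161e-11.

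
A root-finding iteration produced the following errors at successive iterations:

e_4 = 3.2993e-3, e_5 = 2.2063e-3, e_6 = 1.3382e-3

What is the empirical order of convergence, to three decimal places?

1.243

p ≈ ln(e_6/e_5) / ln(e_5/e_4)
  = ln(1.3382e-3/2.2063e-3) / ln(2.2063e-3/3.2993e-3)
  = ln(0.606536) / ln(0.668718)
  = -0.499991 / -0.402393 ≈ 1.242544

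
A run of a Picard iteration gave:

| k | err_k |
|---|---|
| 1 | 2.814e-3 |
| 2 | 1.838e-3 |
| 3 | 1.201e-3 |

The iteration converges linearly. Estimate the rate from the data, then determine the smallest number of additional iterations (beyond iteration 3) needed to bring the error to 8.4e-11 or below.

39

Rate ρ ≈ err_3/err_2 = 1.201e-3/1.838e-3 = 0.6534.
After j more steps, err_{3+j} ≈ 1.201e-3·ρ^j; need ρ^j ≤ 8.4e-11/1.201e-3 = 6.99417e-08.
j ≥ ln(6.99417e-08)/ln(0.6534) = -16.4756/-0.42557 = 38.714.
So 39 more iterations are needed.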